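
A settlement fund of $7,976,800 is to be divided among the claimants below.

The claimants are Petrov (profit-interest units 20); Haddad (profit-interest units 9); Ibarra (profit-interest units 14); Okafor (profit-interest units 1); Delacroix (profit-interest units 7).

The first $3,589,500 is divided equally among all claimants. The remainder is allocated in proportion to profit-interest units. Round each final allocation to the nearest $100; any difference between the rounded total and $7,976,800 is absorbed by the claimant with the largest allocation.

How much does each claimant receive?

$3,589,500 shared equally gives $717,900 per claimant.
Remainder $4,387,300 by profit-interest units (total 51): Petrov 1,720,509.80 → $1,720,500; Haddad 774,229.41 → $774,200; Ibarra 1,204,356.86 → $1,204,400; Okafor 86,025.49 → $86,000; Delacroix 602,178.43 → $602,200.
Totals: Petrov $717,900 + $1,720,500 = $2,438,400; Haddad $717,900 + $774,200 = $1,492,100; Ibarra $717,900 + $1,204,400 = $1,922,300; Okafor $717,900 + $86,000 = $803,900; Delacroix $717,900 + $602,200 = $1,320,100.

Petrov: $2,438,400; Haddad: $1,492,100; Ibarra: $1,922,300; Okafor: $803,900; Delacroix: $1,320,100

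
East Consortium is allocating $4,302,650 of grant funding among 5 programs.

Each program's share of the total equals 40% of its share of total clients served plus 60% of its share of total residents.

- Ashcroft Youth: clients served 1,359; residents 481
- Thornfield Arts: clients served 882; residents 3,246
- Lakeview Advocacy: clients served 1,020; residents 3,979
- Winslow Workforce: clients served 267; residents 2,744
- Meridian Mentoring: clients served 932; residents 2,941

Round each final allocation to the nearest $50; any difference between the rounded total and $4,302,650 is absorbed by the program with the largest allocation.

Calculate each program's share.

Clients served total 4,460; residents total 13,391.
Composite weights (40% clients served + 60% residents): Ashcroft Youth 0.1434; Thornfield Arts 0.2245; Lakeview Advocacy 0.2698; Winslow Workforce 0.1469; Meridian Mentoring 0.2154.
Raw shares: Ashcroft Youth 617,151.45; Thornfield Arts 966,134.70; Lakeview Advocacy 1,160,698.97; Winslow Workforce 632,035.35; Meridian Mentoring 926,629.53.
Rounded to nearest $50: Ashcroft Youth $617,150; Thornfield Arts $966,150; Lakeview Advocacy $1,160,700; Winslow Workforce $632,050; Meridian Mentoring $926,650. Sum = $4,302,700.
Difference $4,302,650 − $4,302,700 = −$50 applied to largest allocation (Lakeview Advocacy): Lakeview Advocacy becomes $1,160,650.

Ashcroft Youth: $617,150 | Thornfield Arts: $966,150 | Lakeview Advocacy: $1,160,650 | Winslow Workforce: $632,050 | Meridian Mentoring: $926,650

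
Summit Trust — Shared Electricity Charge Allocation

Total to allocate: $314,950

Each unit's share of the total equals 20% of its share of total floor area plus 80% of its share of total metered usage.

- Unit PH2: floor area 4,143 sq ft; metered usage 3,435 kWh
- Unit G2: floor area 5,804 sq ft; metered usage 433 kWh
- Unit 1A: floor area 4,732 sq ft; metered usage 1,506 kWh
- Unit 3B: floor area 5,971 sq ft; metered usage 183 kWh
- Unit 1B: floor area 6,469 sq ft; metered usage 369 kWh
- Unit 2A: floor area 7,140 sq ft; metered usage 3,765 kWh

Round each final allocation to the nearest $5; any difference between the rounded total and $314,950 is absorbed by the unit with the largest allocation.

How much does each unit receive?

Floor area total 34,259; metered usage total 9,691.
Blended shares (20% floor area + 80% metered usage): Unit PH2 0.3077; Unit G2 0.0696; Unit 1A 0.1519; Unit 3B 0.0500; Unit 1B 0.0682; Unit 2A 0.3525.
Raw shares: Unit PH2 96,925.36; Unit G2 21,929.20; Unit 1A 47,855.52; Unit 3B 15,736.41; Unit 1B 21,487.94; Unit 2A 111,015.57.
Rounded to nearest $5: Unit PH2 $96,925; Unit G2 $21,930; Unit 1A $47,855; Unit 3B $15,735; Unit 1B $21,490; Unit 2A $111,015. Sum = $314,950.
Rounded total matches; no reconciliation needed.

Unit PH2: $96,925 · Unit G2: $21,930 · Unit 1A: $47,855 · Unit 3B: $15,735 · Unit 1B: $21,490 · Unit 2A: $111,015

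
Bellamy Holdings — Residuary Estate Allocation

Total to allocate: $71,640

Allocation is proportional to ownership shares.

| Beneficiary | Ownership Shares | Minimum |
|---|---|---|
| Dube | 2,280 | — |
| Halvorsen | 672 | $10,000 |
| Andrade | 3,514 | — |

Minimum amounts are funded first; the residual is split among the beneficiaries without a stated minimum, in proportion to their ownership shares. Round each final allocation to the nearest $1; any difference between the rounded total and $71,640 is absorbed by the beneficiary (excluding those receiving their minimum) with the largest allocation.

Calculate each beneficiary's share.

Minimums first: Halvorsen $10,000. Remaining pool $61,640.
Remaining pool split over remaining ownership shares 5,794: Dube 24,255.99 → $24,256; Andrade 37,384.01 → $37,384.

Dube: $24,256 | Halvorsen: $10,000 | Andrade: $37,384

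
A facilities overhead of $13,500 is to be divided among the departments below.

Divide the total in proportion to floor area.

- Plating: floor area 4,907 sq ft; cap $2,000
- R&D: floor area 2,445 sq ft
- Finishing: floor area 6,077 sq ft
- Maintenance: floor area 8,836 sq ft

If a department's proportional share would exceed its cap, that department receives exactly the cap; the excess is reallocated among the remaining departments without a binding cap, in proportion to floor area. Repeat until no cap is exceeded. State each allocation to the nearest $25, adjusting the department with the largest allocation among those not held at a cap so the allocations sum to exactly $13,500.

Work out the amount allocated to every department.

Plating: $2,000; R&D: $1,625; Finishing: $4,025; Maintenance: $5,850

Floor area total: 22,265.
Proportional shares (ignoring caps): Plating 2,975.28; R&D 1,482.48; Finishing 3,684.68; Maintenance 5,357.56.
Cap binds for Plating ($2,000); remaining pool $11,500 reallocated over remaining floor area 17,358.
Redistributed shares: R&D 1,619.86 → $1,625; Finishing 4,026.13 → $4,025; Maintenance 5,854.02 → $5,850.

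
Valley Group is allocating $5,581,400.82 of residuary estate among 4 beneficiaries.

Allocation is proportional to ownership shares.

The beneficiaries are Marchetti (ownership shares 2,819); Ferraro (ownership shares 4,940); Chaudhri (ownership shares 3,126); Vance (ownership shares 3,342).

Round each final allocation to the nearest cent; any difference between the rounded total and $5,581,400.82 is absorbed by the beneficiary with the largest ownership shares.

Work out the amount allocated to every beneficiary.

Marchetti: $1,105,923.17; Ferraro: $1,938,013.63; Chaudhri: $1,226,362.48; Vance: $1,311,101.54

Sum of ownership shares: 2,819 + 4,940 + 3,126 + 3,342 = 14,227.
Pro-rata amounts: Marchetti 1,105,923.1680; Ferraro 1,938,013.6396; Chaudhri 1,226,362.4772; Vance 1,311,101.5351.
At nearest cent: Marchetti $1,105,923.17; Ferraro $1,938,013.64; Chaudhri $1,226,362.48; Vance $1,311,101.54. Sum = $5,581,400.83.
Difference $5,581,400.82 − $5,581,400.83 = −$0.01 applied to largest ownership shares (Ferraro): Ferraro becomes $1,938,013.63.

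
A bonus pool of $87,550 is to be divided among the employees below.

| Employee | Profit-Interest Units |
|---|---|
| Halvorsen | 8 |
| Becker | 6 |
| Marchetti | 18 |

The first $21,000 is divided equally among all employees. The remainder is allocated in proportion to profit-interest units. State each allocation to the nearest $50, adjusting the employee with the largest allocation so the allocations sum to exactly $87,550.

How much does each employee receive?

First tranche $21,000 split equally: $7,000 each.
Remainder $66,550 by profit-interest units (total 32): Halvorsen 16,637.50 → $16,650; Becker 12,478.12 → $12,500; Marchetti 37,434.38 → $37,450.
Rounding difference −$50 on remainder applied to Marchetti.
Totals: Halvorsen $7,000 + $16,650 = $23,650; Becker $7,000 + $12,500 = $19,500; Marchetti $7,000 + $37,400 = $44,400.

Halvorsen: $23,650; Becker: $19,500; Marchetti: $44,400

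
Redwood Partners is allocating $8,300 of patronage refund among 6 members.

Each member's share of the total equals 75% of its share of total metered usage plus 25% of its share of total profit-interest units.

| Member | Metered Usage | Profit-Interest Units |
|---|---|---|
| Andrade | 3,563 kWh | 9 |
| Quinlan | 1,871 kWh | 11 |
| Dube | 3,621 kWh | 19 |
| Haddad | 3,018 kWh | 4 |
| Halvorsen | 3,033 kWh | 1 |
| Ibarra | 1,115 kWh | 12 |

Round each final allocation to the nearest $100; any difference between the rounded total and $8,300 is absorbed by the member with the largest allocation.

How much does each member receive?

Andrade: $1,700 | Quinlan: $1,100 | Dube: $2,100 | Haddad: $1,300 | Halvorsen: $1,200 | Ibarra: $900

Totals — metered usage 16,221, profit-interest units 56.
Blended shares (75% metered usage + 25% profit-interest units): Andrade 0.2049; Quinlan 0.1356; Dube 0.2522; Haddad 0.1574; Halvorsen 0.1447; Ibarra 0.1051.
Raw shares: Andrade 1,700.83; Quinlan 1,125.61; Dube 2,093.62; Haddad 1,306.41; Halvorsen 1,201.00; Ibarra 872.54.
At nearest $100: Andrade $1,700; Quinlan $1,100; Dube $2,100; Haddad $1,300; Halvorsen $1,200; Ibarra $900. Sum = $8,300.
Rounded total matches; no reconciliation needed.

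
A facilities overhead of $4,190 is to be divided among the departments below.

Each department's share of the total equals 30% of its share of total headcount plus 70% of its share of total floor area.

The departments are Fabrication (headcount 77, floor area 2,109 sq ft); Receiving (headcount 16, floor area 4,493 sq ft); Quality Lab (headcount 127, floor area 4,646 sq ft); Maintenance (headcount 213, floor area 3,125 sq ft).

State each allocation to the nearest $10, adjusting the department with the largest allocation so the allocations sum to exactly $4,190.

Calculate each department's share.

Totals — headcount 433, floor area 14,373.
Blended shares (30% headcount + 70% floor area): Fabrication 0.1561; Receiving 0.2299; Quality Lab 0.3143; Maintenance 0.2998.
Pro-rata amounts: Fabrication 653.90; Receiving 963.30; Quality Lab 1,316.76; Maintenance 1,256.04.
At nearest $10: Fabrication $650; Receiving $960; Quality Lab $1,320; Maintenance $1,260. Sum = $4,190.
Sum already equals the total — no adjustment.

Fabrication: $650; Receiving: $960; Quality Lab: $1,320; Maintenance: $1,260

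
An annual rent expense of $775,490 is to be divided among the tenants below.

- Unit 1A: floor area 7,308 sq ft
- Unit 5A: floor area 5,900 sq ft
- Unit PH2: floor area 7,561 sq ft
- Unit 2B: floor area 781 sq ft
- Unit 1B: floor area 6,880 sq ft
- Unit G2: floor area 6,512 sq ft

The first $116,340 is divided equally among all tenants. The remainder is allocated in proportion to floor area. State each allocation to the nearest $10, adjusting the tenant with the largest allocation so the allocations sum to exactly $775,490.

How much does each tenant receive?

Unit 1A: $157,250 | Unit 5A: $130,690 | Unit PH2: $162,020 | Unit 2B: $34,120 | Unit 1B: $149,180 | Unit G2: $142,230

Equal tier: $116,340 ÷ 6 = $19,390 apiece.
Remainder $659,150 by floor area (total 34,942): Unit 1A 137,858.97 → $137,860; Unit 5A 111,298.29 → $111,300; Unit PH2 142,631.59 → $142,630; Unit 2B 14,732.88 → $14,730; Unit 1B 129,785.13 → $129,790; Unit G2 122,843.13 → $122,840.
Totals: Unit 1A $19,390 + $137,860 = $157,250; Unit 5A $19,390 + $111,300 = $130,690; Unit PH2 $19,390 + $142,630 = $162,020; Unit 2B $19,390 + $14,730 = $34,120; Unit 1B $19,390 + $129,790 = $149,180; Unit G2 $19,390 + $122,840 = $142,230.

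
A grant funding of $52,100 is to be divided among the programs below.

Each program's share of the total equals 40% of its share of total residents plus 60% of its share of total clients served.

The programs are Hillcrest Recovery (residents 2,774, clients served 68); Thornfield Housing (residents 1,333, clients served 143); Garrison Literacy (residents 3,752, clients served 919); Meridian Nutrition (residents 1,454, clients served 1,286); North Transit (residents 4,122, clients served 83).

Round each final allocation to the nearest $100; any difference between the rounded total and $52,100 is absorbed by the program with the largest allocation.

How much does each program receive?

Totals — residents 13,435, clients served 2,499.
Composite weights (40% residents + 60% clients served): Hillcrest Recovery 0.0989; Thornfield Housing 0.0740; Garrison Literacy 0.3324; Meridian Nutrition 0.3521; North Transit 0.1427.
Raw shares: Hillcrest Recovery 5,153.56; Thornfield Housing 3,856.50; Garrison Literacy 17,315.77; Meridian Nutrition 18,341.98; North Transit 7,432.18.
Rounded to nearest $100: Hillcrest Recovery $5,200; Thornfield Housing $3,900; Garrison Literacy $17,300; Meridian Nutrition $18,300; North Transit $7,400. Sum = $52,100.
No rounding difference to absorb.

Hillcrest Recovery: $5,200 | Thornfield Housing: $3,900 | Garrison Literacy: $17,300 | Meridian Nutrition: $18,300 | North Transit: $7,400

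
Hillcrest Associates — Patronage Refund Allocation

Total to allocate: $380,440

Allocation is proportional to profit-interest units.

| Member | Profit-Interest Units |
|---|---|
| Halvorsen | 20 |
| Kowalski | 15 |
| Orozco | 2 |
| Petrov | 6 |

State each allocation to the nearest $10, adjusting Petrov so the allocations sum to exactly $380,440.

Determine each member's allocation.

Halvorsen: $176,950 · Kowalski: $132,710 · Orozco: $17,690 · Petrov: $53,090

Profit-interest units total: 43.
Pro-rata amounts: Halvorsen 20/43 × $380,440 = 176,948.84; Kowalski 15/43 × $380,440 = 132,711.63; Orozco 2/43 × $380,440 = 17,694.88; Petrov 6/43 × $380,440 = 53,084.65.
After rounding ($10): Halvorsen $176,950; Kowalski $132,710; Orozco $17,690; Petrov $53,080. Sum = $380,430.
Difference $380,440 − $380,430 = +$10 applied to Petrov: Petrov becomes $53,090.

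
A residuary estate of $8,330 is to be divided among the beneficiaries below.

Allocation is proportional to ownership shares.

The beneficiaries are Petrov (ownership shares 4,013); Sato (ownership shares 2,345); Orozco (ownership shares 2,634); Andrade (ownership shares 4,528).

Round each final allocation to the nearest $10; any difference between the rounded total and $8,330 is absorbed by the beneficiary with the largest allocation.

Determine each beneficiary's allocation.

Total ownership shares = 13,520.
Pro-rata amounts: Petrov 4,013/13,520 × $8,330 = 2,472.51; Sato 2,345/13,520 × $8,330 = 1,444.81; Orozco 2,634/13,520 × $8,330 = 1,622.87; Andrade 4,528/13,520 × $8,330 = 2,789.81.
Rounded to nearest $10: Petrov $2,470; Sato $1,440; Orozco $1,620; Andrade $2,790. Sum = $8,320.
Difference $8,330 − $8,320 = +$10 applied to largest allocation (Andrade): Andrade becomes $2,800.

Petrov: $2,470 · Sato: $1,440 · Orozco: $1,620 · Andrade: $2,800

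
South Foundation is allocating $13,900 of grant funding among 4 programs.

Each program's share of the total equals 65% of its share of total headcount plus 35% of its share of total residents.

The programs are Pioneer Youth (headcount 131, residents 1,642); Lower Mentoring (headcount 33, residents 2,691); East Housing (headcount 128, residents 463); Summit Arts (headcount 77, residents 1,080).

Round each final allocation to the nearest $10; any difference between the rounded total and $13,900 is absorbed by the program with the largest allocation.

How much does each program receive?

Totals — headcount 369, residents 5,876.
Blended shares (65% headcount + 35% residents): Pioneer Youth 0.3286; Lower Mentoring 0.2184; East Housing 0.2531; Summit Arts 0.2000.
Proportional shares: Pioneer Youth 4,567.03; Lower Mentoring 3,036.01; East Housing 3,517.43; Summit Arts 2,779.53.
After rounding ($10): Pioneer Youth $4,570; Lower Mentoring $3,040; East Housing $3,520; Summit Arts $2,780. Sum = $13,910.
Difference $13,900 − $13,910 = −$10 applied to largest allocation (Pioneer Youth): Pioneer Youth becomes $4,560.

Pioneer Youth: $4,560 · Lower Mentoring: $3,040 · East Housing: $3,520 · Summit Arts: $2,780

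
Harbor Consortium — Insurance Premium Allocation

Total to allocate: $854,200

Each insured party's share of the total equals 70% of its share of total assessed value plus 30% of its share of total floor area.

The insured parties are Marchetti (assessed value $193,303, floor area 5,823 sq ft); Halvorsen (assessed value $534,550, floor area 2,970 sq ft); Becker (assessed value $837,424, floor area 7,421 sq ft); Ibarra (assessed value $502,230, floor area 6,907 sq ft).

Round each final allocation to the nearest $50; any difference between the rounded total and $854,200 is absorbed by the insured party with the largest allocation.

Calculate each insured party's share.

Assessed value total 2,067,507; floor area total 23,121.
Composite weights (70% assessed value + 30% floor area): Marchetti 0.1410; Halvorsen 0.2195; Becker 0.3798; Ibarra 0.2597.
Pro-rata amounts: Marchetti 120,443.63; Halvorsen 187,514.04; Becker 324,440.04; Ibarra 221,802.30.
At nearest $50: Marchetti $120,450; Halvorsen $187,500; Becker $324,450; Ibarra $221,800. Sum = $854,200.
Sum already equals the total — no adjustment.

Marchetti: $120,450 | Halvorsen: $187,500 | Becker: $324,450 | Ibarra: $221,800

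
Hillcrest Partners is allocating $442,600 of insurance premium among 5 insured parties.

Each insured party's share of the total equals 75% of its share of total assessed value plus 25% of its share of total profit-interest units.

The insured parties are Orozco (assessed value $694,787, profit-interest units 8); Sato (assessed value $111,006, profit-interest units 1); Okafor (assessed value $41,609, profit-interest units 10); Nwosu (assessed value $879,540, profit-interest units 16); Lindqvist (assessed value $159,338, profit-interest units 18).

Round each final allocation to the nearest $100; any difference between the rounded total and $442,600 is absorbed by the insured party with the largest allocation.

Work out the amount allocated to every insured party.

Totals — assessed value 1,886,280, profit-interest units 53.
Blended shares (75% assessed value + 25% profit-interest units): Orozco 0.3140; Sato 0.0489; Okafor 0.0637; Nwosu 0.4252; Lindqvist 0.1483.
Raw shares: Orozco 138,971.40; Sato 21,622.72; Okafor 28,199.76; Nwosu 188,186.36; Lindqvist 65,619.75.
After rounding ($100): Orozco $139,000; Sato $21,600; Okafor $28,200; Nwosu $188,200; Lindqvist $65,600. Sum = $442,600.
No rounding difference to absorb.

Orozco: $139,000; Sato: $21,600; Okafor: $28,200; Nwosu: $188,200; Lindqvist: $65,600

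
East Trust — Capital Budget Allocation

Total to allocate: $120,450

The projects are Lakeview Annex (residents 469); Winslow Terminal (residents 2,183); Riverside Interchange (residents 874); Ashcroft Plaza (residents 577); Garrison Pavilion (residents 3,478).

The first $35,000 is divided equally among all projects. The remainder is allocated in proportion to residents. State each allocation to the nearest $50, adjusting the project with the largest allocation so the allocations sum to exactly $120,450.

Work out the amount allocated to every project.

Lakeview Annex: $12,300 | Winslow Terminal: $31,600 | Riverside Interchange: $16,850 | Ashcroft Plaza: $13,500 | Garrison Pavilion: $46,200

Equal tier: $35,000 ÷ 5 = $7,000 apiece.
Remainder $85,450 by residents (total 7,581): Lakeview Annex 5,286.38 → $5,300; Winslow Terminal 24,605.90 → $24,600; Riverside Interchange 9,851.38 → $9,850; Ashcroft Plaza 6,503.71 → $6,500; Garrison Pavilion 39,202.62 → $39,200.
Totals: Lakeview Annex $7,000 + $5,300 = $12,300; Winslow Terminal $7,000 + $24,600 = $31,600; Riverside Interchange $7,000 + $9,850 = $16,850; Ashcroft Plaza $7,000 + $6,500 = $13,500; Garrison Pavilion $7,000 + $39,200 = $46,200.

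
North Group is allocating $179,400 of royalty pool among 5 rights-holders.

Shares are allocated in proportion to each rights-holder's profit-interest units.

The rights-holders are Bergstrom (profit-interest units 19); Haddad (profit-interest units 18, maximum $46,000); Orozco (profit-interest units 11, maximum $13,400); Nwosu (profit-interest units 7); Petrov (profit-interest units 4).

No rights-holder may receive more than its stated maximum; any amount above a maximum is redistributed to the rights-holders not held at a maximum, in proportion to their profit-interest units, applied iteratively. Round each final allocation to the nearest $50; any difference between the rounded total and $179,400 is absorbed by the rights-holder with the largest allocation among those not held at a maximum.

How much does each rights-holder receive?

Sum of profit-interest units: 59.
Proportional shares (ignoring caps): Bergstrom 57,772.88; Haddad 54,732.20; Orozco 33,447.46; Nwosu 21,284.75; Petrov 12,162.71.
Held at cap: Haddad ($46,000), Orozco ($13,400); remaining pool $120,000 reallocated over remaining profit-interest units 30.
Redistributed shares: Bergstrom 76,000.00 → $76,000; Nwosu 28,000.00 → $28,000; Petrov 16,000.00 → $16,000.

Bergstrom: $76,000 · Haddad: $46,000 · Orozco: $13,400 · Nwosu: $28,000 · Petrov: $16,000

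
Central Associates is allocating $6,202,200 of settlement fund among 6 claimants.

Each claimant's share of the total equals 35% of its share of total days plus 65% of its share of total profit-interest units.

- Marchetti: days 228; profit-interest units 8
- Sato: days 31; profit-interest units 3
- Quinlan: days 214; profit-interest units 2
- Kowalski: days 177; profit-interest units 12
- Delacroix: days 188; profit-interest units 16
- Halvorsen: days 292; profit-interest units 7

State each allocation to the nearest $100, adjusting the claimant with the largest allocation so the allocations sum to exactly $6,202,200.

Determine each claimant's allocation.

Marchetti: $1,109,900 · Sato: $311,500 · Quinlan: $579,100 · Kowalski: $1,347,900 · Delacroix: $1,704,900 · Halvorsen: $1,148,900

Totals — days 1,130, profit-interest units 48.
Blended shares (35% days + 65% profit-interest units): Marchetti 0.1790; Sato 0.0502; Quinlan 0.0934; Kowalski 0.2173; Delacroix 0.2749; Halvorsen 0.1852.
Proportional shares: Marchetti 1,109,901.07; Sato 311,516.47; Quinlan 579,077.83; Kowalski 1,347,880.77; Delacroix 1,704,964.65; Halvorsen 1,148,859.21.
Rounded to nearest $100: Marchetti $1,109,900; Sato $311,500; Quinlan $579,100; Kowalski $1,347,900; Delacroix $1,705,000; Halvorsen $1,148,900. Sum = $6,202,300.
Difference $6,202,200 − $6,202,300 = −$100 applied to largest allocation (Delacroix): Delacroix becomes $1,704,900.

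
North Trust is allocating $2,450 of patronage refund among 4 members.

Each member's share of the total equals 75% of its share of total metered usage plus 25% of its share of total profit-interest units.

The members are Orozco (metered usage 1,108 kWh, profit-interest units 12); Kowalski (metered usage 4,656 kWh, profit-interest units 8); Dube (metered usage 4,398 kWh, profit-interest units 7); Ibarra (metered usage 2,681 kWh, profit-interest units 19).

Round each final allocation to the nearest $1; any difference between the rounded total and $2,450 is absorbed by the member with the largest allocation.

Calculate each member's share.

Metered usage total 12,843; profit-interest units total 46.
Composite weights (75% metered usage + 25% profit-interest units): Orozco 0.1299; Kowalski 0.3154; Dube 0.2949; Ibarra 0.2598.
Unrounded shares: Orozco 318.31; Kowalski 772.67; Dube 722.45; Ibarra 636.57.
After rounding ($1): Orozco $318; Kowalski $773; Dube $722; Ibarra $637. Sum = $2,450.
No rounding difference to absorb.

Orozco: $318 | Kowalski: $773 | Dube: $722 | Ibarra: $637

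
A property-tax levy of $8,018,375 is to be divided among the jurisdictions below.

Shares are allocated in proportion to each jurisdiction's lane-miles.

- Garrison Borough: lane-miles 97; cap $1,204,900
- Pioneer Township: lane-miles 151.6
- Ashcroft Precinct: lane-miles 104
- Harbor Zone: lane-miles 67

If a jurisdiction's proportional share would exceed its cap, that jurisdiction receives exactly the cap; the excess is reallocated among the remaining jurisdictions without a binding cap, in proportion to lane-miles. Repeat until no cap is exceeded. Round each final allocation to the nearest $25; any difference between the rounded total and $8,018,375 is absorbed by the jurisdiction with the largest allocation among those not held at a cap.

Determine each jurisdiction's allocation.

Lane-miles total: 419.6.
Unconstrained shares: Garrison Borough 1,853,628.16; Pioneer Township 2,897,010.61; Ashcroft Precinct 1,987,395.14; Harbor Zone 1,280,341.10.
Capped: Garrison Borough ($1,204,900); balance $6,813,475 reallocated over remaining lane-miles 322.6.
Shares after redistribution: Pioneer Township 3,201,868.60 → $3,201,875; Ashcroft Precinct 2,196,532.55 → $2,196,525; Harbor Zone 1,415,073.85 → $1,415,075.

Garrison Borough: $1,204,900; Pioneer Township: $3,201,875; Ashcroft Precinct: $2,196,525; Harbor Zone: $1,415,075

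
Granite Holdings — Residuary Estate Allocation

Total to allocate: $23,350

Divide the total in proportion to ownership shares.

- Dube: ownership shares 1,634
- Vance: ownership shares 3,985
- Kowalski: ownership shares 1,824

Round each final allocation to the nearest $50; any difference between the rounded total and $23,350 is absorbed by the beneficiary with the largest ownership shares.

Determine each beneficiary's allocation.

Dube: $5,150 · Vance: $12,500 · Kowalski: $5,700

Ownership shares total: 1,634 + 3,985 + 1,824 = 7,443.
Unrounded shares: Dube 5,126.15; Vance 12,501.65; Kowalski 5,722.21.
Rounded to nearest $50: Dube $5,150; Vance $12,500; Kowalski $5,700. Sum = $23,350.
No rounding difference to absorb.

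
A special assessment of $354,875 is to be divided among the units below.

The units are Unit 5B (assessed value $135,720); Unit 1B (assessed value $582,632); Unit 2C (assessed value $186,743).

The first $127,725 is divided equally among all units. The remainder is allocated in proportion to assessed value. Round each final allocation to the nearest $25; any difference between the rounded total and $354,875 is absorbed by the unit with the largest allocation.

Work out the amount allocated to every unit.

First tranche $127,725 split equally: $42,575 each.
Remainder $227,150 by assessed value (total 905,095): Unit 5B 34,061.39 → $34,050; Unit 1B 146,222.06 → $146,225; Unit 2C 46,866.54 → $46,875.
Totals: Unit 5B $42,575 + $34,050 = $76,625; Unit 1B $42,575 + $146,225 = $188,800; Unit 2C $42,575 + $46,875 = $89,450.

Unit 5B: $76,625 · Unit 1B: $188,800 · Unit 2C: $89,450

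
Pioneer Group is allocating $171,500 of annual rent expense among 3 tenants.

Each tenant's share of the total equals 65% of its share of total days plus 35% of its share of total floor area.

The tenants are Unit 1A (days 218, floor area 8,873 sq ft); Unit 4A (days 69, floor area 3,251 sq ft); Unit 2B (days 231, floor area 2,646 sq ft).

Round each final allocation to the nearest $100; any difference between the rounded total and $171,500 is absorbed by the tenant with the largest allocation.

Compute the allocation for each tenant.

Unit 1A: $82,900 | Unit 4A: $28,100 | Unit 2B: $60,500

Days total 518; floor area total 14,770.
Composite weights (65% days + 35% floor area): Unit 1A 0.4838; Unit 4A 0.1636; Unit 2B 0.3526.
Proportional shares: Unit 1A 82,973.89; Unit 4A 28,060.99; Unit 2B 60,465.12.
At nearest $100: Unit 1A $83,000; Unit 4A $28,100; Unit 2B $60,500. Sum = $171,600.
Difference $171,500 − $171,600 = −$100 applied to largest allocation (Unit 1A): Unit 1A becomes $82,900.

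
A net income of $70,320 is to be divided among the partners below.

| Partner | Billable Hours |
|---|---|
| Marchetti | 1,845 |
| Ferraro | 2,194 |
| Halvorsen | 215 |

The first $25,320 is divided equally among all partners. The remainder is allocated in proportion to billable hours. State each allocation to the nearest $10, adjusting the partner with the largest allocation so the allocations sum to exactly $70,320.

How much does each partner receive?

Equal tier: $25,320 ÷ 3 = $8,440 apiece.
Remainder $45,000 by billable hours (total 4,254): Marchetti 19,516.93 → $19,520; Ferraro 23,208.74 → $23,210; Halvorsen 2,274.33 → $2,270.
Totals: Marchetti $8,440 + $19,520 = $27,960; Ferraro $8,440 + $23,210 = $31,650; Halvorsen $8,440 + $2,270 = $10,710.

Marchetti: $27,960 | Ferraro: $31,650 | Halvorsen: $10,710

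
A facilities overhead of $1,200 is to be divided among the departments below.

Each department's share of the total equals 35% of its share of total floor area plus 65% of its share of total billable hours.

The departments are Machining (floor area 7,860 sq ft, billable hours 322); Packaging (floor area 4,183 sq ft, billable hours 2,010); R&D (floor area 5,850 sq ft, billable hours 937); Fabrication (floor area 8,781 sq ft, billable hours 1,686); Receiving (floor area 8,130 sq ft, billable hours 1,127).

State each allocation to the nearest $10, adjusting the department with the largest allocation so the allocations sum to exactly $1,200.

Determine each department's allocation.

Floor area total 34,804; billable hours total 6,082.
Composite weights (35% floor area + 65% billable hours): Machining 0.1135; Packaging 0.2569; R&D 0.1590; Fabrication 0.2685; Receiving 0.2022.
Raw shares: Machining 136.15; Packaging 308.26; R&D 190.76; Fabrication 322.19; Receiving 242.64.
After rounding ($10): Machining $140; Packaging $310; R&D $190; Fabrication $320; Receiving $240. Sum = $1,200.
Sum already equals the total — no adjustment.

Machining: $140 | Packaging: $310 | R&D: $190 | Fabrication: $320 | Receiving: $240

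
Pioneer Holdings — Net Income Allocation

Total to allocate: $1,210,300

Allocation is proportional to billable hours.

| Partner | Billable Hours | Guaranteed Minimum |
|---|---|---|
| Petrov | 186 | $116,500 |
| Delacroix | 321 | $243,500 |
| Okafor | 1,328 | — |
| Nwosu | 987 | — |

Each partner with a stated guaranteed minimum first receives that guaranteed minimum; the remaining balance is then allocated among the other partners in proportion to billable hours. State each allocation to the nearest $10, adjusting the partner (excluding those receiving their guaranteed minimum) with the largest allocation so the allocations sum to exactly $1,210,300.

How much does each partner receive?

Petrov: $116,500 | Delacroix: $243,500 | Okafor: $487,770 | Nwosu: $362,530

Minimums first: Petrov $116,500; Delacroix $243,500. Remaining pool $850,300.
Remaining pool split over remaining billable hours 2,315: Okafor 487,774.69 → $487,770; Nwosu 362,525.31 → $362,530.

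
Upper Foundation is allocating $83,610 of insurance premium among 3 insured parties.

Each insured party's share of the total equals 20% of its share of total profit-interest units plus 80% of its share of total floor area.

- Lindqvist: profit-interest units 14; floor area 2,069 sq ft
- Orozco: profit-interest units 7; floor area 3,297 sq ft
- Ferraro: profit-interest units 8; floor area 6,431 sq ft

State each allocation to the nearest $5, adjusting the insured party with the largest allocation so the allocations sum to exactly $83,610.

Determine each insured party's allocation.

Lindqvist: $19,805 | Orozco: $22,730 | Ferraro: $41,075

Profit-interest units total 29; floor area total 11,797.
Composite weights (20% profit-interest units + 80% floor area): Lindqvist 0.2369; Orozco 0.2719; Ferraro 0.4913.
Raw shares: Lindqvist 19,803.75; Orozco 22,730.06; Ferraro 41,076.20.
After rounding ($5): Lindqvist $19,805; Orozco $22,730; Ferraro $41,075. Sum = $83,610.
No rounding difference to absorb.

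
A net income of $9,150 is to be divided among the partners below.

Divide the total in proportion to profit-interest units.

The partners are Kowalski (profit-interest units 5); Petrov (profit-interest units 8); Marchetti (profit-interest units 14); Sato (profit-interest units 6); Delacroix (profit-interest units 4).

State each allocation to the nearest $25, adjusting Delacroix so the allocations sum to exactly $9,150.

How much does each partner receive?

Profit-interest units total: 37.
Pro-rata amounts: Kowalski 5/37 × $9,150 = 1,236.49; Petrov 8/37 × $9,150 = 1,978.38; Marchetti 14/37 × $9,150 = 3,462.16; Sato 6/37 × $9,150 = 1,483.78; Delacroix 4/37 × $9,150 = 989.19.
Rounded to nearest $25: Kowalski $1,225; Petrov $1,975; Marchetti $3,450; Sato $1,475; Delacroix $1,000. Sum = $9,125.
Difference $9,150 − $9,125 = +$25 applied to Delacroix: Delacroix becomes $1,025.

Kowalski: $1,225; Petrov: $1,975; Marchetti: $3,450; Sato: $1,475; Delacroix: $1,025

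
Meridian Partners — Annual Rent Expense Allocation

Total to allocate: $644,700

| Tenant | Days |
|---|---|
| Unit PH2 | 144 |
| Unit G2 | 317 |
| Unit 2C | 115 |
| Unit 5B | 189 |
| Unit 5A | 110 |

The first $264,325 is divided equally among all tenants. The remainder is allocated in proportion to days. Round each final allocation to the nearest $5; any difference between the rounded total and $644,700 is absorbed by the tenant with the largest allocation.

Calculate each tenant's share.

Unit PH2: $115,465 | Unit G2: $190,670 | Unit 2C: $102,855 | Unit 5B: $135,025 | Unit 5A: $100,685

Equal tier: $264,325 ÷ 5 = $52,865 apiece.
Remainder $380,375 by days (total 875): Unit PH2 62,598.86 → $62,600; Unit G2 137,804.43 → $137,805; Unit 2C 49,992.14 → $49,990; Unit 5B 82,161.00 → $82,160; Unit 5A 47,818.57 → $47,820.
Totals: Unit PH2 $52,865 + $62,600 = $115,465; Unit G2 $52,865 + $137,805 = $190,670; Unit 2C $52,865 + $49,990 = $102,855; Unit 5B $52,865 + $82,160 = $135,025; Unit 5A $52,865 + $47,820 = $100,685.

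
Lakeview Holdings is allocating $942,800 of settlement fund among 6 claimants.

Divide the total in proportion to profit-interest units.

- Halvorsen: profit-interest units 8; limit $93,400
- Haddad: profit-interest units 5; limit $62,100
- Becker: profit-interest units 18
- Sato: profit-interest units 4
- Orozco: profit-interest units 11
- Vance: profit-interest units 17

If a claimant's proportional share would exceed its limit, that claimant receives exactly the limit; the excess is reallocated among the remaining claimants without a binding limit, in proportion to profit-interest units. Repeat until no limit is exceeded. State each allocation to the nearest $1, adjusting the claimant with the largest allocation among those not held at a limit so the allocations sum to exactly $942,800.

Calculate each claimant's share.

Halvorsen: $93,400; Haddad: $62,100; Becker: $283,428; Sato: $62,984; Orozco: $173,206; Vance: $267,682

Combined profit-interest units = 63.
Unconstrained shares: Halvorsen 119,720.63; Haddad 74,825.40; Becker 269,371.43; Sato 59,860.32; Orozco 164,615.87; Vance 254,406.35.
Capped: Halvorsen ($93,400), Haddad ($62,100); balance $787,300 reallocated over remaining profit-interest units 50.
Remaining shares: Becker 283,428.00 → $283,428; Sato 62,984.00 → $62,984; Orozco 173,206.00 → $173,206; Vance 267,682.00 → $267,682.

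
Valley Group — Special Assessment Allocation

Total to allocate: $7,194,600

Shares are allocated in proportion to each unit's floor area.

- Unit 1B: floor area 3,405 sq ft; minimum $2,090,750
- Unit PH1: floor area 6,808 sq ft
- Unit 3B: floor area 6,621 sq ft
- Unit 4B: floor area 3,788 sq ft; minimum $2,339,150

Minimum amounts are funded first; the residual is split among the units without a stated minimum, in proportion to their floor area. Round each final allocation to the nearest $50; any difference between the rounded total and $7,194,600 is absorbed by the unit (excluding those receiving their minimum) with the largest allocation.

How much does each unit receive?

Guaranteed amounts: Unit 1B $2,090,750; Unit 4B $2,339,150. Balance $2,764,700.
Balance split over remaining floor area 13,429: Unit PH1 1,401,599.34 → $1,401,600; Unit 3B 1,363,100.66 → $1,363,100.

Unit 1B: $2,090,750; Unit PH1: $1,401,600; Unit 3B: $1,363,100; Unit 4B: $2,339,150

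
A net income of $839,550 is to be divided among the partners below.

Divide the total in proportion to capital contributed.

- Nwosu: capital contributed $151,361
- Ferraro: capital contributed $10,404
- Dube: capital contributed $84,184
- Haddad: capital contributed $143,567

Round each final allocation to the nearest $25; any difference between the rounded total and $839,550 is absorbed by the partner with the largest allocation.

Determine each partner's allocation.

Nwosu: $326,225 | Ferraro: $22,425 | Dube: $181,450 | Haddad: $309,450

Combined capital contributed = 389,516.
Pro-rata amounts: Nwosu 151,361/389,516 × $839,550 = 326,238.53; Ferraro 10,404/389,516 × $839,550 = 22,424.44; Dube 84,184/389,516 × $839,550 = 181,447.43; Haddad 143,567/389,516 × $839,550 = 309,439.60.
After rounding ($25): Nwosu $326,250; Ferraro $22,425; Dube $181,450; Haddad $309,450. Sum = $839,575.
Difference $839,550 − $839,575 = −$25 applied to largest allocation (Nwosu): Nwosu becomes $326,225.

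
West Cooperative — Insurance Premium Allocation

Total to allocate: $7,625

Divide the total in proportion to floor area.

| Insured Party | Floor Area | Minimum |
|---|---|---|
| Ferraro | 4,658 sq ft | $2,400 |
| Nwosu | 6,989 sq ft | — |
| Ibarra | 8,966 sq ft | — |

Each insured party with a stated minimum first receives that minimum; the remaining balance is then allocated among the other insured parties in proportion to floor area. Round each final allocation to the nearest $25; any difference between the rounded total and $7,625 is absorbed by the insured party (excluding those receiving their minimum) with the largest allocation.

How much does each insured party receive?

Guaranteed amounts: Ferraro $2,400. Residual $5,225.
Residual split over remaining floor area 15,955: Nwosu 2,288.78 → $2,300; Ibarra 2,936.22 → $2,925.

Ferraro: $2,400 · Nwosu: $2,300 · Ibarra: $2,925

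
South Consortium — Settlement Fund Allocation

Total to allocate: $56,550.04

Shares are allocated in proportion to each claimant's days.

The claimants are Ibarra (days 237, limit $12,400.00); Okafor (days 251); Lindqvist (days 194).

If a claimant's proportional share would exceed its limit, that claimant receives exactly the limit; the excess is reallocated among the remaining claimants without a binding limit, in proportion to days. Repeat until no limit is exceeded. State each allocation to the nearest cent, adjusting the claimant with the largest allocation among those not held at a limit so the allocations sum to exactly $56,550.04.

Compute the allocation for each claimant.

Ibarra: $12,400.00 | Okafor: $24,902.61 | Lindqvist: $19,247.43

Sum of days: 682.
Unconstrained shares: Ibarra 19,651.5535; Okafor 20,812.4048; Lindqvist 16,086.0818.
Cap binds for Ibarra ($12,400.00); balance $44,150.04 reallocated over remaining days 445.
Remaining shares: Okafor 24,902.6068 → $24,902.61; Lindqvist 19,247.4332 → $19,247.43.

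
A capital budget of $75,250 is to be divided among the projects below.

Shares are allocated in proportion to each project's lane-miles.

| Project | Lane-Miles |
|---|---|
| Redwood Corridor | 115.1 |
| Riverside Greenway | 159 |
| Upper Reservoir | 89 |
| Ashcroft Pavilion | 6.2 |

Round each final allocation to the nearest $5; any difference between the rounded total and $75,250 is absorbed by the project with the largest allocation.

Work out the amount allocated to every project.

Redwood Corridor: $23,455; Riverside Greenway: $32,395; Upper Reservoir: $18,135; Ashcroft Pavilion: $1,265

Combined lane-miles = 369.3.
Unrounded shares: Redwood Corridor 115.1/369.3 × $75,250 = 23,453.22; Riverside Greenway 159/369.3 × $75,250 = 32,398.46; Upper Reservoir 89/369.3 × $75,250 = 18,134.99; Ashcroft Pavilion 6.2/369.3 × $75,250 = 1,263.34.
After rounding ($5): Redwood Corridor $23,455; Riverside Greenway $32,400; Upper Reservoir $18,135; Ashcroft Pavilion $1,265. Sum = $75,255.
Difference $75,250 − $75,255 = −$5 applied to largest allocation (Riverside Greenway): Riverside Greenway becomes $32,395.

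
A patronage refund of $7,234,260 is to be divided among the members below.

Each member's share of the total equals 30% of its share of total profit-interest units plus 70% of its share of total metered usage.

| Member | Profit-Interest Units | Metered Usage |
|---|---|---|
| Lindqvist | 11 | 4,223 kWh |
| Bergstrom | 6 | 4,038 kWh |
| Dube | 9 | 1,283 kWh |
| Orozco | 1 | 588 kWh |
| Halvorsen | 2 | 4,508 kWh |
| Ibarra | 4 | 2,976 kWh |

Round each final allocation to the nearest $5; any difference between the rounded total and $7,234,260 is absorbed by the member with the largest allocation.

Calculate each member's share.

Profit-interest units total 33; metered usage total 17,616.
Combined weights (30% profit-interest units + 70% metered usage): Lindqvist 0.2678; Bergstrom 0.2150; Dube 0.1328; Orozco 0.0325; Halvorsen 0.1973; Ibarra 0.1546.
Proportional shares: Lindqvist 1,937,390.35; Bergstrom 1,555,379.34; Dube 960,711.49; Orozco 234,795.37; Halvorsen 1,427,423.85; Ibarra 1,118,559.60.
After rounding ($5): Lindqvist $1,937,390; Bergstrom $1,555,380; Dube $960,710; Orozco $234,795; Halvorsen $1,427,425; Ibarra $1,118,560. Sum = $7,234,260.
Rounded total matches; no reconciliation needed.

Lindqvist: $1,937,390; Bergstrom: $1,555,380; Dube: $960,710; Orozco: $234,795; Halvorsen: $1,427,425; Ibarra: $1,118,560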